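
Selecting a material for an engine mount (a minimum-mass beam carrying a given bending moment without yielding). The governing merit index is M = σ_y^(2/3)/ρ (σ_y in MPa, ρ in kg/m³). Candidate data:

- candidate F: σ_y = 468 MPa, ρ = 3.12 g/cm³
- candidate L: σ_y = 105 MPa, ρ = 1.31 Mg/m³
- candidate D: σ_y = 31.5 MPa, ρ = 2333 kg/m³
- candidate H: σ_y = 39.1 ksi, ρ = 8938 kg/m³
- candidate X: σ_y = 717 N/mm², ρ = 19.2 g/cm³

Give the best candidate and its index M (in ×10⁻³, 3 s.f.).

candidate F, M = 19.3×10⁻³

After converting to SI:
  candidate F: σ_y = 468.0 MPa, ρ = 3120 kg/m³
  candidate L: σ_y = 105.0 MPa, ρ = 1310 kg/m³
  candidate D: σ_y = 31.50 MPa, ρ = 2333 kg/m³
  candidate H: σ_y = 269.6 MPa, ρ = 8938 kg/m³
  candidate X: σ_y = 717.0 MPa, ρ = 19200 kg/m³
  candidate F: M = 19.3×10⁻³
  candidate L: M = 17.0×10⁻³
  candidate H: M = 4.67×10⁻³
  candidate D: M = 4.28×10⁻³
  candidate X: M = 4.17×10⁻³
Candidate F ranks first.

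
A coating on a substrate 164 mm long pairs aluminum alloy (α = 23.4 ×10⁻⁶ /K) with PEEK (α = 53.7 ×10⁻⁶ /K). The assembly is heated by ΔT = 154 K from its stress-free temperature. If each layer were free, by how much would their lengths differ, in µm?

765 µm

Δα = |23.4 − 53.7|×10⁻⁶/K = 30.3×10⁻⁶/K.
ΔL_mismatch = Δα·L·ΔT = 30.3×10⁻⁶ × 164.0 mm × 154.0 K = 765 µm.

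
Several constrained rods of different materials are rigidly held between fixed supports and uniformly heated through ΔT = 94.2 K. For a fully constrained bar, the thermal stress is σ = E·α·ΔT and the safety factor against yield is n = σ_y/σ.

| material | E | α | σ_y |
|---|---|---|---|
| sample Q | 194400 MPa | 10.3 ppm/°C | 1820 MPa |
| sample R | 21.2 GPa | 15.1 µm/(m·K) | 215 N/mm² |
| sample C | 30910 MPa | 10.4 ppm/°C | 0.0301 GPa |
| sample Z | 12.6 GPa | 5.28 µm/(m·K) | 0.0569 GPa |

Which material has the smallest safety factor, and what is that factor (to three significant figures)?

sample C, n = 0.994

In consistent units (E in GPa, α in ×10⁻⁶/K, σ_y in MPa):
  sample Q: E = 194.4, α = 10.3, σ_y = 1820 → σ = 189 MPa, n = 9.65
  sample R: E = 21.20, α = 15.1, σ_y = 215.0 → σ = 30.2 MPa, n = 7.13
  sample C: E = 30.91, α = 10.4, σ_y = 30.10 → σ = 30.3 MPa, n = 0.994
  sample Z: E = 12.60, α = 5.28, σ_y = 56.90 → σ = 6.27 MPa, n = 9.08
Smallest n: sample C with n = 0.994.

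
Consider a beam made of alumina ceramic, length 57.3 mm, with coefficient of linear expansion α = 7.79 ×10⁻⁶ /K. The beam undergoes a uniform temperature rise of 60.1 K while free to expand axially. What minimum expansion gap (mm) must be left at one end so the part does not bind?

ΔL = α·L₀·ΔT = 7.79×10⁻⁶ × 57.3 mm × 60.10 K = 0.0268 mm.

0.0268 mm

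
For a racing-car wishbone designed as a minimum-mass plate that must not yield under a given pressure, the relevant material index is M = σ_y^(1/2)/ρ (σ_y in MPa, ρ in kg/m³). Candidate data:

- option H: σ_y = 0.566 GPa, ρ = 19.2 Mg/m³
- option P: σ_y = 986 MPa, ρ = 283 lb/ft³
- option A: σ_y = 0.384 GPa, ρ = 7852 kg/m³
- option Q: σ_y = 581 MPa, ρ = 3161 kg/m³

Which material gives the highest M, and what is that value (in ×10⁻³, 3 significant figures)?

Convert each candidate to consistent units, then evaluate M:
  option H: σ_y = 566.0 MPa, ρ = 19200 kg/m³
  option P: σ_y = 986.0 MPa, ρ = 4533 kg/m³
  option A: σ_y = 384.0 MPa, ρ = 7852 kg/m³
  option Q: σ_y = 581.0 MPa, ρ = 3161 kg/m³
  option Q: M = 7.63×10⁻³
  option P: M = 6.93×10⁻³
  option A: M = 2.50×10⁻³
  option H: M = 1.24×10⁻³
Option Q has the largest M.

option Q, M = 7.63×10⁻³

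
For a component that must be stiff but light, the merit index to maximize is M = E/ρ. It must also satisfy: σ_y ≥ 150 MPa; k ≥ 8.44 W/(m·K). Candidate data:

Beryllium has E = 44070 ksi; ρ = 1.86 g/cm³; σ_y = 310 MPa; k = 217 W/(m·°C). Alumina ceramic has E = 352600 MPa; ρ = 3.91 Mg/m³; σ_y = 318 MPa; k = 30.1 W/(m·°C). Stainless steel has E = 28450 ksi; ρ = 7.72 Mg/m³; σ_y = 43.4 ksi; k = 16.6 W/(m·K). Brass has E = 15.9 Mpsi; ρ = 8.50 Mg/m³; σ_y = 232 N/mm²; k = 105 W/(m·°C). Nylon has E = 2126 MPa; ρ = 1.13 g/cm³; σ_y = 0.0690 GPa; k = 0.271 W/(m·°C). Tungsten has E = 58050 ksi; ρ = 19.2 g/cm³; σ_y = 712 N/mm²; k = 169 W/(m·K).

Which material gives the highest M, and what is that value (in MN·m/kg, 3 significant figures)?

beryllium, M = 163 MN·m/kg

Screen on constraints: σ_y ≥ 150 MPa; k ≥ 8.44 W/(m·K). Survivors: beryllium, alumina ceramic, stainless steel, brass, tungsten.
Putting every candidate on a common basis:
  beryllium: E = 303.9 GPa, ρ = 1860 kg/m³
  alumina ceramic: E = 352.6 GPa, ρ = 3910 kg/m³
  stainless steel: E = 196.2 GPa, ρ = 7720 kg/m³
  brass: E = 109.6 GPa, ρ = 8500 kg/m³
  tungsten: E = 400.2 GPa, ρ = 19200 kg/m³
  beryllium: M = 163 MN·m/kg
  alumina ceramic: M = 90.2 MN·m/kg
  stainless steel: M = 25.4 MN·m/kg
  tungsten: M = 20.8 MN·m/kg
  brass: M = 12.9 MN·m/kg
The maximum is for beryllium.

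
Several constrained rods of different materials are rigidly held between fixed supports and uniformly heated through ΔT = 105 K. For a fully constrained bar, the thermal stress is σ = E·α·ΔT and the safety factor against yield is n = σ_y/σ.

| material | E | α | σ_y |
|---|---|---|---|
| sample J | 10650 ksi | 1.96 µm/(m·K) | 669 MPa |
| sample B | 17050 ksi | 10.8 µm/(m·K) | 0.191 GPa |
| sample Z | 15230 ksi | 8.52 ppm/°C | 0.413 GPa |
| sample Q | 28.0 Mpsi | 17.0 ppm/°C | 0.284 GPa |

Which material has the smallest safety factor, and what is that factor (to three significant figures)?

In consistent units (E in GPa, α in ×10⁻⁶/K, σ_y in MPa):
  sample J: E = 73.43, α = 1.96, σ_y = 669.0 → σ = 15.1 MPa, n = 44.3
  sample B: E = 117.6, α = 10.8, σ_y = 191.0 → σ = 133 MPa, n = 1.43
  sample Z: E = 105.0, α = 8.52, σ_y = 413.0 → σ = 93.9 MPa, n = 4.40
  sample Q: E = 193.1, α = 17.0, σ_y = 284.0 → σ = 345 MPa, n = 0.824
Smallest n: sample Q with n = 0.824.

sample Q, n = 0.824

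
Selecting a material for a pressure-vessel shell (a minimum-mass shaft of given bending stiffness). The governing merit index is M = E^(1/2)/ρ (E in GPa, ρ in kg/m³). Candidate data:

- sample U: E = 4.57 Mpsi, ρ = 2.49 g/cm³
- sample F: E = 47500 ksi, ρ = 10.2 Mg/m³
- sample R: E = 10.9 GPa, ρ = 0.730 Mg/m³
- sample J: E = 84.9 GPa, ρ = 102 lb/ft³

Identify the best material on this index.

Convert each candidate to consistent units, then evaluate M:
  sample U: E = 31.51 GPa, ρ = 2490 kg/m³
  sample F: E = 327.5 GPa, ρ = 10200 kg/m³
  sample R: E = 10.90 GPa, ρ = 730.0 kg/m³
  sample J: E = 84.90 GPa, ρ = 1634 kg/m³
  sample J: M = 5.64×10⁻³
  sample R: M = 4.52×10⁻³
  sample U: M = 2.25×10⁻³
  sample F: M = 1.77×10⁻³
Sample J has the largest M.

sample J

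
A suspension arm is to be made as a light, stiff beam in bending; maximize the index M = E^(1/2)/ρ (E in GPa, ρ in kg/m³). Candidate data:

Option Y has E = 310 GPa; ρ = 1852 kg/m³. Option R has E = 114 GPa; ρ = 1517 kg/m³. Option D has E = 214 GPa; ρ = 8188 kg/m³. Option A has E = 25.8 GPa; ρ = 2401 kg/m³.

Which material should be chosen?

Evaluate M for each candidate:
  option Y: M = 9.51×10⁻³
  option R: M = 7.04×10⁻³
  option A: M = 2.12×10⁻³
  option D: M = 1.79×10⁻³
The maximum is for option Y.

option Y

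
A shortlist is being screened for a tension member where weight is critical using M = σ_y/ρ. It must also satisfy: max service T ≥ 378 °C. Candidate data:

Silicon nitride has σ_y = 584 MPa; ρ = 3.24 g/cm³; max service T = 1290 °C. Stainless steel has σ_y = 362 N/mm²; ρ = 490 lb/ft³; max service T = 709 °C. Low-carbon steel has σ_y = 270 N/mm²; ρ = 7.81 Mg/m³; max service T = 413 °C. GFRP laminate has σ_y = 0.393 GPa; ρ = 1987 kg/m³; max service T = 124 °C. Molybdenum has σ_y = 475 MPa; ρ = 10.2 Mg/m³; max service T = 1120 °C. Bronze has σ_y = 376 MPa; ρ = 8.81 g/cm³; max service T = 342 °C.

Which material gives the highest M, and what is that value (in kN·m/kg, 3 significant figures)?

silicon nitride, M = 180 kN·m/kg

Screen on constraints: max service T ≥ 378 °C. Survivors: silicon nitride, stainless steel, low-carbon steel, molybdenum.
In SI units:
  silicon nitride: σ_y = 584.0 MPa, ρ = 3240 kg/m³
  stainless steel: σ_y = 362.0 MPa, ρ = 7849 kg/m³
  low-carbon steel: σ_y = 270.0 MPa, ρ = 7810 kg/m³
  molybdenum: σ_y = 475.0 MPa, ρ = 10200 kg/m³
  silicon nitride: M = 180 kN·m/kg
  molybdenum: M = 46.6 kN·m/kg
  stainless steel: M = 46.1 kN·m/kg
  low-carbon steel: M = 34.6 kN·m/kg
The maximum is for silicon nitride.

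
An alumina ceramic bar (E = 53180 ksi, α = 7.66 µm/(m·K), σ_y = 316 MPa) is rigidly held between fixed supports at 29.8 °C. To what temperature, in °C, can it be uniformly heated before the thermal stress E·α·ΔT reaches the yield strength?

E = 53180 ksi = 366.7 GPa.
E·α·ΔT = 316.0 MPa ⇒ ΔT = 316.0 / (366.7×10³ × 7.66×10⁻⁶) = 112.5 K.
T = 29.8 + 112.5 = 142.3 °C.

142 °C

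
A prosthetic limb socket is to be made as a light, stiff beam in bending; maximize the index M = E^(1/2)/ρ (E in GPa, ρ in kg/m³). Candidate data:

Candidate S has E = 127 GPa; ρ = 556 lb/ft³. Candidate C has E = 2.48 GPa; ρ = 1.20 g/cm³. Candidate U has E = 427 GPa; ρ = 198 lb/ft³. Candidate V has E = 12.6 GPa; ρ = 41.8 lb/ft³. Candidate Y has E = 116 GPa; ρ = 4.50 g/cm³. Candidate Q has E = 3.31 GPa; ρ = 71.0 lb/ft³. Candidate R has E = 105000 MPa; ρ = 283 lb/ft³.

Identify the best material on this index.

candidate U

Normalizing units and computing the index:
  candidate S: E = 127.0 GPa, ρ = 8906 kg/m³
  candidate C: E = 2.480 GPa, ρ = 1200 kg/m³
  candidate U: E = 427.0 GPa, ρ = 3172 kg/m³
  candidate V: E = 12.60 GPa, ρ = 669.6 kg/m³
  candidate Y: E = 116.0 GPa, ρ = 4500 kg/m³
  candidate Q: E = 3.310 GPa, ρ = 1137 kg/m³
  candidate R: E = 105.0 GPa, ρ = 4533 kg/m³
  candidate U: M = 6.52×10⁻³
  candidate V: M = 5.30×10⁻³
  candidate Y: M = 2.39×10⁻³
  candidate R: M = 2.26×10⁻³
  candidate Q: M = 1.60×10⁻³
  candidate C: M = 1.31×10⁻³
  candidate S: M = 1.27×10⁻³
Candidate U ranks first.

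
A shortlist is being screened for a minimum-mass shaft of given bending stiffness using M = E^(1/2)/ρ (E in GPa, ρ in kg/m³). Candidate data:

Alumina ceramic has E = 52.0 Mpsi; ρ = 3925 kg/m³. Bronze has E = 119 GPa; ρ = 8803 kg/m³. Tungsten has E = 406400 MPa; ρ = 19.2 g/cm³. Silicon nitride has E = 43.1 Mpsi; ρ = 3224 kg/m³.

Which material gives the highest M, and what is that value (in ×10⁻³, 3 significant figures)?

In SI units:
  alumina ceramic: E = 358.5 GPa, ρ = 3925 kg/m³
  bronze: E = 119.0 GPa, ρ = 8803 kg/m³
  tungsten: E = 406.4 GPa, ρ = 19200 kg/m³
  silicon nitride: E = 297.2 GPa, ρ = 3224 kg/m³
  silicon nitride: M = 5.35×10⁻³
  alumina ceramic: M = 4.82×10⁻³
  bronze: M = 1.24×10⁻³
  tungsten: M = 1.05×10⁻³
Silicon nitride ranks first.

silicon nitride, M = 5.35×10⁻³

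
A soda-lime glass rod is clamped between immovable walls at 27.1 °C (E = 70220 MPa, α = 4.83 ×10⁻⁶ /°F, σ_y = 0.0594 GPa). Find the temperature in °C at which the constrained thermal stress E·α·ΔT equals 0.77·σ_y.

E = 70220 MPa = 70.22 GPa.
α = 4.83×10⁻⁶/°F × 9/5 = 8.69×10⁻⁶/K.
σ_y = 0.0594 GPa = 59.40 MPa.
E·α·ΔT = 45.74 MPa ⇒ ΔT = 45.74 / (70.22×10³ × 8.69×10⁻⁶) = 74.92 K.
T = 27.1 + 74.92 = 102.0 °C.

102 °C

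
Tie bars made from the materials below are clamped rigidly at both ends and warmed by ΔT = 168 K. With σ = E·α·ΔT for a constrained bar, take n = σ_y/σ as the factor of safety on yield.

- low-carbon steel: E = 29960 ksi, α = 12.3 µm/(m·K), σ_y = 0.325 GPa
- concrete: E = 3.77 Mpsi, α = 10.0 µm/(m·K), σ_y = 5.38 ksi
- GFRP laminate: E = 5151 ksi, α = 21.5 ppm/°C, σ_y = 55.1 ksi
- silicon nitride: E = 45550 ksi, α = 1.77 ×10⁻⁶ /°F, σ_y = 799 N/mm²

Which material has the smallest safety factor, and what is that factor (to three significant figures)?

In consistent units (E in GPa, α in ×10⁻⁶/K, σ_y in MPa):
  low-carbon steel: E = 206.6, α = 12.3, σ_y = 325.0 → σ = 427 MPa, n = 0.761
  concrete: E = 25.99, α = 10.0, σ_y = 37.09 → σ = 43.7 MPa, n = 0.849
  GFRP laminate: E = 35.51, α = 21.5, σ_y = 379.9 → σ = 128 MPa, n = 2.96
  silicon nitride: E = 314.1, α = 3.19, σ_y = 799.0 → σ = 168 MPa, n = 4.75
The minimum is low-carbon steel at n = 0.761.

low-carbon steel, n = 0.761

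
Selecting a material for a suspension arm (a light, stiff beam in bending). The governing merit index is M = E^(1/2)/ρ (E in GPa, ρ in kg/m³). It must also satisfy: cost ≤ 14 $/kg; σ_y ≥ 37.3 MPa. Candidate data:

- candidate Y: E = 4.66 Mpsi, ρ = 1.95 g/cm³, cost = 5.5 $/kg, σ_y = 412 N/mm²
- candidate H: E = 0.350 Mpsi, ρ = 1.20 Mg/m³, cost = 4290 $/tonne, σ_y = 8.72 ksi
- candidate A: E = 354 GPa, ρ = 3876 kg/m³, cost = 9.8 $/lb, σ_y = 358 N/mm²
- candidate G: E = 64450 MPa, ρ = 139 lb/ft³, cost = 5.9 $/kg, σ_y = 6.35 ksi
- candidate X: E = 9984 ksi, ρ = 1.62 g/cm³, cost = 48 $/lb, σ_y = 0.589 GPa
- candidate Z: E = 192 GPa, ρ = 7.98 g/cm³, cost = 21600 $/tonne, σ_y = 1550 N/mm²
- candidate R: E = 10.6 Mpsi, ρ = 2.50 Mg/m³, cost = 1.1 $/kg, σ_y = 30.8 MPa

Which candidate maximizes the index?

Screen on constraints: cost ≤ 14 $/kg; σ_y ≥ 37.3 MPa. Survivors: candidate Y, candidate H, candidate G.
In SI units:
  candidate Y: E = 32.13 GPa, ρ = 1950 kg/m³
  candidate H: E = 2.413 GPa, ρ = 1200 kg/m³
  candidate G: E = 64.45 GPa, ρ = 2227 kg/m³
  candidate G: M = 3.61×10⁻³
  candidate Y: M = 2.91×10⁻³
  candidate H: M = 1.29×10⁻³
The maximum is for candidate G.

candidate G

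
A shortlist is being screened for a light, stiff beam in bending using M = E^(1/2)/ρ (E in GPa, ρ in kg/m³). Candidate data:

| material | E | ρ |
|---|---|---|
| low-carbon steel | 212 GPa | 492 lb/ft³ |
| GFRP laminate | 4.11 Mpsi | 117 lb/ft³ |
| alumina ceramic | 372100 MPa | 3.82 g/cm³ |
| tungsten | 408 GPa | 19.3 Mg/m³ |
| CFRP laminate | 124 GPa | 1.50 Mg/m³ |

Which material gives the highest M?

CFRP laminate

Convert each candidate to consistent units, then evaluate M:
  low-carbon steel: E = 212.0 GPa, ρ = 7881 kg/m³
  GFRP laminate: E = 28.34 GPa, ρ = 1874 kg/m³
  alumina ceramic: E = 372.1 GPa, ρ = 3820 kg/m³
  tungsten: E = 408.0 GPa, ρ = 19300 kg/m³
  CFRP laminate: E = 124.0 GPa, ρ = 1500 kg/m³
  CFRP laminate: M = 7.42×10⁻³
  alumina ceramic: M = 5.05×10⁻³
  GFRP laminate: M = 2.84×10⁻³
  low-carbon steel: M = 1.85×10⁻³
  tungsten: M = 1.05×10⁻³
The maximum is for CFRP laminate.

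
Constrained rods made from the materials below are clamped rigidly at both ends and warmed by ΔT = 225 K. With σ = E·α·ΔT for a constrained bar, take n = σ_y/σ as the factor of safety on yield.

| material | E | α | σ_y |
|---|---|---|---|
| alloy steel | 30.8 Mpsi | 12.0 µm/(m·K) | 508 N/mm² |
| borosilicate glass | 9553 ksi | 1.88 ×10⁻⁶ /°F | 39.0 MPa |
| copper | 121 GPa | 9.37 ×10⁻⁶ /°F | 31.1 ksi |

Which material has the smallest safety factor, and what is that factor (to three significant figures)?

Per material, after unit conversion:
  alloy steel: E = 212.4, α = 12.0, σ_y = 508.0 → σ = 573 MPa, n = 0.886
  borosilicate glass: E = 65.87, α = 3.38, σ_y = 39.00 → σ = 50.2 MPa, n = 0.778
  copper: E = 121.0, α = 16.9, σ_y = 214.4 → σ = 459 MPa, n = 0.467
Smallest n: copper with n = 0.467.

copper, n = 0.467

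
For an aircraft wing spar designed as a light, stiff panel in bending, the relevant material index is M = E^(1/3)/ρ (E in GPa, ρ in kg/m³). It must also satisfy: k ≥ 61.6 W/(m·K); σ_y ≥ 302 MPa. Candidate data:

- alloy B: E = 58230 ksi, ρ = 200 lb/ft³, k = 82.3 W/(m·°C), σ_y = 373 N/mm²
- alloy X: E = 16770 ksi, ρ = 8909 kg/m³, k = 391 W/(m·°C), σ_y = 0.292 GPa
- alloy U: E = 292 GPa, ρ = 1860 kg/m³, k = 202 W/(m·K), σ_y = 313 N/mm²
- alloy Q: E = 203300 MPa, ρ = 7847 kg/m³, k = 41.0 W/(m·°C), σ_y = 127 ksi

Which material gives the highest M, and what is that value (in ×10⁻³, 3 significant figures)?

alloy U, M = 3.57×10⁻³

Screen on constraints: k ≥ 61.6 W/(m·K); σ_y ≥ 302 MPa. Survivors: alloy B, alloy U.
Normalizing units and computing the index:
  alloy B: E = 401.5 GPa, ρ = 3204 kg/m³
  alloy U: E = 292.0 GPa, ρ = 1860 kg/m³
  alloy U: M = 3.57×10⁻³
  alloy B: M = 2.30×10⁻³
Highest index: alloy U.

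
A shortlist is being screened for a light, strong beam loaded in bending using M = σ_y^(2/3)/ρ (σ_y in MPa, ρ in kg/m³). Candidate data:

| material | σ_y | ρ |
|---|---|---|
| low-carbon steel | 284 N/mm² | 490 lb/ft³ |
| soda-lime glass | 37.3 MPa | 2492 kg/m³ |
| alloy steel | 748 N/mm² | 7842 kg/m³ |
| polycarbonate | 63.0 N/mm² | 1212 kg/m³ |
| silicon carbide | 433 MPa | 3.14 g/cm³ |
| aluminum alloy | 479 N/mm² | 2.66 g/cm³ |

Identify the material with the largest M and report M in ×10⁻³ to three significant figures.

aluminum alloy, M = 23.0×10⁻³

In SI units:
  low-carbon steel: σ_y = 284.0 MPa, ρ = 7849 kg/m³
  soda-lime glass: σ_y = 37.30 MPa, ρ = 2492 kg/m³
  alloy steel: σ_y = 748.0 MPa, ρ = 7842 kg/m³
  polycarbonate: σ_y = 63.00 MPa, ρ = 1212 kg/m³
  silicon carbide: σ_y = 433.0 MPa, ρ = 3140 kg/m³
  aluminum alloy: σ_y = 479.0 MPa, ρ = 2660 kg/m³
  aluminum alloy: M = 23.0×10⁻³
  silicon carbide: M = 18.2×10⁻³
  polycarbonate: M = 13.1×10⁻³
  alloy steel: M = 10.5×10⁻³
  low-carbon steel: M = 5.50×10⁻³
  soda-lime glass: M = 4.48×10⁻³
The maximum is for aluminum alloy.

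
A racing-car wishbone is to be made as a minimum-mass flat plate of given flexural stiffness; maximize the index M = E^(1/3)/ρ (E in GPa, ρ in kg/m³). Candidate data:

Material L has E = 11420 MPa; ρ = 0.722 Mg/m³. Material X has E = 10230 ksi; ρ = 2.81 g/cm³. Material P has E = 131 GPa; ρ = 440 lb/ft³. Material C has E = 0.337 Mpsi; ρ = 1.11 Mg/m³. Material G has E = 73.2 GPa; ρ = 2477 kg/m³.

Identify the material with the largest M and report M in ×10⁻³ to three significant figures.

After converting to SI:
  material L: E = 11.42 GPa, ρ = 722.0 kg/m³
  material X: E = 70.53 GPa, ρ = 2810 kg/m³
  material P: E = 131.0 GPa, ρ = 7048 kg/m³
  material C: E = 2.324 GPa, ρ = 1110 kg/m³
  material G: E = 73.20 GPa, ρ = 2477 kg/m³
  material L: M = 3.12×10⁻³
  material G: M = 1.69×10⁻³
  material X: M = 1.47×10⁻³
  material C: M = 1.19×10⁻³
  material P: M = 0.721×10⁻³
Highest index: material L.

material L, M = 3.12×10⁻³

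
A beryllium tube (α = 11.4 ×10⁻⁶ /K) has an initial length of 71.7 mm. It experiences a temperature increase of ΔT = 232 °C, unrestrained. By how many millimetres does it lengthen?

0.190 mm

ΔL = α·L₀·ΔT = 11.4×10⁻⁶ × 71.7 mm × 232.0 K = 0.190 mm.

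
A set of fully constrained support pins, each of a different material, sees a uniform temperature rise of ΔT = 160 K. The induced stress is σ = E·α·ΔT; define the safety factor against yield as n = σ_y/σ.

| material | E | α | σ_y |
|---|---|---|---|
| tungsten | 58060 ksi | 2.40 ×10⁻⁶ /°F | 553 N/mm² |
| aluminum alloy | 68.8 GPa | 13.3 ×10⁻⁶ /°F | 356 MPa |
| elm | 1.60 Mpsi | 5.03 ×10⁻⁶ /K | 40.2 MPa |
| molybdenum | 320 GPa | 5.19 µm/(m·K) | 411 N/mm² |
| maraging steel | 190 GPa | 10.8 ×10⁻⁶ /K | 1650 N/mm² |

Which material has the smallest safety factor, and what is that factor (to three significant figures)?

Converting E to GPa, α to ×10⁻⁶/K, σ_y to MPa, then σ and n for each:
  tungsten: E = 400.3, α = 4.32, σ_y = 553.0 → σ = 277 MPa, n = 2.00
  aluminum alloy: E = 68.80, α = 23.9, σ_y = 356.0 → σ = 264 MPa, n = 1.35
  elm: E = 11.03, α = 5.03, σ_y = 40.20 → σ = 8.88 MPa, n = 4.53
  molybdenum: E = 320.0, α = 5.19, σ_y = 411.0 → σ = 266 MPa, n = 1.55
  maraging steel: E = 190.0, α = 10.8, σ_y = 1650 → σ = 328 MPa, n = 5.03
Smallest n: aluminum alloy with n = 1.35.

aluminum alloy, n = 1.35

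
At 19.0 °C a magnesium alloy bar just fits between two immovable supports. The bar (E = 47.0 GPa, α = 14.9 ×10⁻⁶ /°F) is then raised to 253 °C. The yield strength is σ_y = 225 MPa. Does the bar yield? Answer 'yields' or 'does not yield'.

α = 14.9×10⁻⁶/°F × 9/5 = 26.8×10⁻⁶/K.
ΔT = 234.0 K. Constrained thermal stress σ = E·α·ΔT = 47.00×10³ MPa × 26.8×10⁻⁶ × 234.0 = 295 MPa (compressive).
Compare to σ_y = 225 MPa: σ ≥ σ_y, so it yields.

yields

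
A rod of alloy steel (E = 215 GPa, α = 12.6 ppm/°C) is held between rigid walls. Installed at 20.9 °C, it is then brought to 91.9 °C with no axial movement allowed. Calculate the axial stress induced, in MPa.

ΔT = 71.00 K. Constrained thermal stress σ = E·α·ΔT = 215.0×10³ MPa × 12.6×10⁻⁶ × 71.00 = 192 MPa (compressive).

192 MPa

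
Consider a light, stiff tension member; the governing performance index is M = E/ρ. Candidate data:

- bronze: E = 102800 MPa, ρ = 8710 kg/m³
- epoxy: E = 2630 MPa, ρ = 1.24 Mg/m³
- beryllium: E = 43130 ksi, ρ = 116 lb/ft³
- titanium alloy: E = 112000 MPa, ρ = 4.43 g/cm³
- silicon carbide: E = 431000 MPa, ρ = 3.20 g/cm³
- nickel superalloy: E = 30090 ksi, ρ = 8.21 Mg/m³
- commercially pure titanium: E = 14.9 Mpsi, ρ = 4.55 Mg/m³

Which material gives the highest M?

Putting every candidate on a common basis:
  bronze: E = 102.8 GPa, ρ = 8710 kg/m³
  epoxy: E = 2.630 GPa, ρ = 1240 kg/m³
  beryllium: E = 297.4 GPa, ρ = 1858 kg/m³
  titanium alloy: E = 112.0 GPa, ρ = 4430 kg/m³
  silicon carbide: E = 431.0 GPa, ρ = 3200 kg/m³
  nickel superalloy: E = 207.5 GPa, ρ = 8210 kg/m³
  commercially pure titanium: E = 102.7 GPa, ρ = 4550 kg/m³
  beryllium: M = 160 MN·m/kg
  silicon carbide: M = 135 MN·m/kg
  titanium alloy: M = 25.3 MN·m/kg
  nickel superalloy: M = 25.3 MN·m/kg
  commercially pure titanium: M = 22.6 MN·m/kg
  bronze: M = 11.8 MN·m/kg
  epoxy: M = 2.12 MN·m/kg
The maximum is for beryllium.

beryllium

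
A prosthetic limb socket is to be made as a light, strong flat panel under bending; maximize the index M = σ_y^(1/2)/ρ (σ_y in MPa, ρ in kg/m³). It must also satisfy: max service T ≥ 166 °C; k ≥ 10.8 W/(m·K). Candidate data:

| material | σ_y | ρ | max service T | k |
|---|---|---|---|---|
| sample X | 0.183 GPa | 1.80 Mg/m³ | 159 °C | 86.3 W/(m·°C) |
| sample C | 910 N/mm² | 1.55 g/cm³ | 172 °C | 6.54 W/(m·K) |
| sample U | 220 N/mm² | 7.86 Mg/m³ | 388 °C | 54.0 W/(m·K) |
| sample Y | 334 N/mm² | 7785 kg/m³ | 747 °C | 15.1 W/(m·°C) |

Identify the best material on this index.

sample Y

Screen on constraints: max service T ≥ 166 °C; k ≥ 10.8 W/(m·K). Survivors: sample U, sample Y.
Putting every candidate on a common basis:
  sample U: σ_y = 220.0 MPa, ρ = 7860 kg/m³
  sample Y: σ_y = 334.0 MPa, ρ = 7785 kg/m³
  sample Y: M = 2.35×10⁻³
  sample U: M = 1.89×10⁻³
The maximum is for sample Y.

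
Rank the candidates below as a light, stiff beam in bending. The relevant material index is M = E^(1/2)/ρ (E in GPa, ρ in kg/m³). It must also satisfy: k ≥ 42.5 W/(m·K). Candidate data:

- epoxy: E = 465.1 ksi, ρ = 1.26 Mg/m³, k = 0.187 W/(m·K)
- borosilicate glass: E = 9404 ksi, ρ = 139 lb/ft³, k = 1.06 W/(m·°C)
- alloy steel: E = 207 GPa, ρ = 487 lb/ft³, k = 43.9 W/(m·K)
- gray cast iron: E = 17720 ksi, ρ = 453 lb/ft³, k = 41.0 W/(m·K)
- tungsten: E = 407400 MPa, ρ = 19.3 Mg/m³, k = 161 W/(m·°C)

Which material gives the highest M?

Screen on constraints: k ≥ 42.5 W/(m·K). Survivors: alloy steel, tungsten.
Putting every candidate on a common basis:
  alloy steel: E = 207.0 GPa, ρ = 7801 kg/m³
  tungsten: E = 407.4 GPa, ρ = 19300 kg/m³
  alloy steel: M = 1.84×10⁻³
  tungsten: M = 1.05×10⁻³
Alloy steel has the largest M.

alloy steel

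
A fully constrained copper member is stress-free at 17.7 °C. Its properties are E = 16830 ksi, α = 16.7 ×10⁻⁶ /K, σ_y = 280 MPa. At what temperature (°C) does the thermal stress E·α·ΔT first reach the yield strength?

162 °C

E = 16830 ksi = 116.0 GPa.
E·α·ΔT = 280.0 MPa ⇒ ΔT = 280.0 / (116.0×10³ × 16.7×10⁻⁶) = 144.5 K.
T = 17.7 + 144.5 = 162.2 °C.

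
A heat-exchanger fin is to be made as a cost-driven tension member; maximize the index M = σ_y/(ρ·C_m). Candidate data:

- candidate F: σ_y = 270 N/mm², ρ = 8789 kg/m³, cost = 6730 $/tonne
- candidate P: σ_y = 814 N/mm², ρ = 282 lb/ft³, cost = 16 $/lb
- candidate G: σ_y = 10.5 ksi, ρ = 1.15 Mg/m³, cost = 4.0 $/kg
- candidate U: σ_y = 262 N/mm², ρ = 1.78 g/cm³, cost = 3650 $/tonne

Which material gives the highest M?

In SI units:
  candidate F: σ_y = 270.0 MPa, ρ = 8789 kg/m³, cost = 6.730 $/kg
  candidate P: σ_y = 814.0 MPa, ρ = 4517 kg/m³, cost = 35.27 $/kg
  candidate G: σ_y = 72.39 MPa, ρ = 1150 kg/m³, cost = 4.000 $/kg
  candidate U: σ_y = 262.0 MPa, ρ = 1780 kg/m³, cost = 3.650 $/kg
  candidate U: M = 40.3 kN·m per $
  candidate G: M = 15.7 kN·m per $
  candidate P: M = 5.11 kN·m per $
  candidate F: M = 4.56 kN·m per $
Candidate U has the largest M.

candidate U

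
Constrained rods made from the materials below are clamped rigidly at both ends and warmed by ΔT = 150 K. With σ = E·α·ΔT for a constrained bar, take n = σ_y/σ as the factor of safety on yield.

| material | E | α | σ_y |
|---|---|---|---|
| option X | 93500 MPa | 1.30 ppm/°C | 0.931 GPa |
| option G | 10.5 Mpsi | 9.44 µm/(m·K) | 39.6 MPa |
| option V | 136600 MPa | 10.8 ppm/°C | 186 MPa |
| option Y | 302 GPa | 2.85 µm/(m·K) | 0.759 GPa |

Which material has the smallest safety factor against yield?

Per material, after unit conversion:
  option X: E = 93.50, α = 1.30, σ_y = 931.0 → σ = 18.2 MPa, n = 51.1
  option G: E = 72.39, α = 9.44, σ_y = 39.60 → σ = 103 MPa, n = 0.386
  option V: E = 136.6, α = 10.8, σ_y = 186.0 → σ = 221 MPa, n = 0.841
  option Y: E = 302.0, α = 2.85, σ_y = 759.0 → σ = 129 MPa, n = 5.88
Option G has the lowest safety factor, n = 0.386.

option G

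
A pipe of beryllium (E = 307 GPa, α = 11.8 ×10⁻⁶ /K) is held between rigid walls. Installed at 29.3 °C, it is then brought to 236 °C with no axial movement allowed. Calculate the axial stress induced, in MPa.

749 MPa

ΔT = 206.7 K. Constrained thermal stress σ = E·α·ΔT = 307.0×10³ MPa × 11.8×10⁻⁶ × 206.7 = 749 MPa (compressive).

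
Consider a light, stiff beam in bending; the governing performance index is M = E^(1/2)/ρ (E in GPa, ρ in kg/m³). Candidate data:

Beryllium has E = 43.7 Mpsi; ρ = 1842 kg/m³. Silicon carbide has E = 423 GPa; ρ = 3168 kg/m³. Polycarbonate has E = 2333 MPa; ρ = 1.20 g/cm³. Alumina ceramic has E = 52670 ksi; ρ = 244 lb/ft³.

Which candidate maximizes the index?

beryllium

After converting to SI:
  beryllium: E = 301.3 GPa, ρ = 1842 kg/m³
  silicon carbide: E = 423.0 GPa, ρ = 3168 kg/m³
  polycarbonate: E = 2.333 GPa, ρ = 1200 kg/m³
  alumina ceramic: E = 363.1 GPa, ρ = 3909 kg/m³
  beryllium: M = 9.42×10⁻³
  silicon carbide: M = 6.49×10⁻³
  alumina ceramic: M = 4.88×10⁻³
  polycarbonate: M = 1.27×10⁻³
The maximum is for beryllium.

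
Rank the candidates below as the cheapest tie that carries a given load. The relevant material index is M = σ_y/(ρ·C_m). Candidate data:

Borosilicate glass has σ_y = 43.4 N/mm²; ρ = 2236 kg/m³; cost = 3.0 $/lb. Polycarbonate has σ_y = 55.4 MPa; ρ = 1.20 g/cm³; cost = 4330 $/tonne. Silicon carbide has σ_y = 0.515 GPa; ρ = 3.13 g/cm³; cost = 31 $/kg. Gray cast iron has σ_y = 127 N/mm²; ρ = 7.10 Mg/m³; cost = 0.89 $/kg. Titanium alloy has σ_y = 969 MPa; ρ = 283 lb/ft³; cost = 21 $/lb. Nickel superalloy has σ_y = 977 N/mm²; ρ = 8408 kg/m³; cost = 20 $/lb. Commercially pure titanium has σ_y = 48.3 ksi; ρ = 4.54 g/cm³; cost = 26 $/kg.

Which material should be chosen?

Putting every candidate on a common basis:
  borosilicate glass: σ_y = 43.40 MPa, ρ = 2236 kg/m³, cost = 6.614 $/kg
  polycarbonate: σ_y = 55.40 MPa, ρ = 1200 kg/m³, cost = 4.330 $/kg
  silicon carbide: σ_y = 515.0 MPa, ρ = 3130 kg/m³, cost = 31.00 $/kg
  gray cast iron: σ_y = 127.0 MPa, ρ = 7100 kg/m³, cost = 0.8900 $/kg
  titanium alloy: σ_y = 969.0 MPa, ρ = 4533 kg/m³, cost = 46.30 $/kg
  nickel superalloy: σ_y = 977.0 MPa, ρ = 8408 kg/m³, cost = 44.09 $/kg
  commercially pure titanium: σ_y = 333.0 MPa, ρ = 4540 kg/m³, cost = 26.00 $/kg
  gray cast iron: M = 20.1 kN·m per $
  polycarbonate: M = 10.7 kN·m per $
  silicon carbide: M = 5.31 kN·m per $
  titanium alloy: M = 4.62 kN·m per $
  borosilicate glass: M = 2.93 kN·m per $
  commercially pure titanium: M = 2.82 kN·m per $
  nickel superalloy: M = 2.64 kN·m per $
Gray cast iron has the largest M.

gray cast iron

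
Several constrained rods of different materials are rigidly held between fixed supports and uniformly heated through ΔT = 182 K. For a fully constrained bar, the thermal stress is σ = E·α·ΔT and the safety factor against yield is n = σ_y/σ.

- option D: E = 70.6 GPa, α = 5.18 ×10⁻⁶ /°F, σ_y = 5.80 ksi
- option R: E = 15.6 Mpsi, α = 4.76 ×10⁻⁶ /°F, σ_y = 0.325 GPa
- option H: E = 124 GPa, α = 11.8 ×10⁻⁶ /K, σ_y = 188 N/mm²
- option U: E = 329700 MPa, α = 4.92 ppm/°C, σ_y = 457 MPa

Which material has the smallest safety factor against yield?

Converting E to GPa, α to ×10⁻⁶/K, σ_y to MPa, then σ and n for each:
  option D: E = 70.60, α = 9.32, σ_y = 39.99 → σ = 120 MPa, n = 0.334
  option R: E = 107.6, α = 8.57, σ_y = 325.0 → σ = 168 MPa, n = 1.94
  option H: E = 124.0, α = 11.8, σ_y = 188.0 → σ = 266 MPa, n = 0.706
  option U: E = 329.7, α = 4.92, σ_y = 457.0 → σ = 295 MPa, n = 1.55
Option D has the lowest safety factor, n = 0.334.

option D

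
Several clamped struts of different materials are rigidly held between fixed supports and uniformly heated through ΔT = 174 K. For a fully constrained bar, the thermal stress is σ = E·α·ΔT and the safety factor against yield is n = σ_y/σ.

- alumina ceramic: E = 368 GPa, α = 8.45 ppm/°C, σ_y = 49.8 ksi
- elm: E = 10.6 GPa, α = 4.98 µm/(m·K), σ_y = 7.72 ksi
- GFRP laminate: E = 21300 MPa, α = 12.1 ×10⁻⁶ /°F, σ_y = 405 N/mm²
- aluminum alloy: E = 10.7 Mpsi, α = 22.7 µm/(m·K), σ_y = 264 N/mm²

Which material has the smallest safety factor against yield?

With everything in SI (GPa, ×10⁻⁶/K, MPa):
  alumina ceramic: E = 368.0, α = 8.45, σ_y = 343.4 → σ = 541 MPa, n = 0.635
  elm: E = 10.60, α = 4.98, σ_y = 53.23 → σ = 9.19 MPa, n = 5.79
  GFRP laminate: E = 21.30, α = 21.8, σ_y = 405.0 → σ = 80.7 MPa, n = 5.02
  aluminum alloy: E = 73.77, α = 22.7, σ_y = 264.0 → σ = 291 MPa, n = 0.906
Alumina ceramic has the lowest safety factor, n = 0.635.

alumina ceramic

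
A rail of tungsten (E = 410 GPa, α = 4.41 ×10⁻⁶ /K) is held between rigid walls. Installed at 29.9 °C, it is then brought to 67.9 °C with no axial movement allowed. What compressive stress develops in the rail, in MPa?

68.7 MPa

ΔT = 38.00 K. Constrained thermal stress σ = E·α·ΔT = 410.0×10³ MPa × 4.41×10⁻⁶ × 38.00 = 68.7 MPa (compressive).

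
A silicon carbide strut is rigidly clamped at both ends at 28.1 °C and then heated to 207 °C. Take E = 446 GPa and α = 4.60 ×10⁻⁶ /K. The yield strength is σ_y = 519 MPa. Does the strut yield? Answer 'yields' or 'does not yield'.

ΔT = 178.9 K. Constrained thermal stress σ = E·α·ΔT = 446.0×10³ MPa × 4.60×10⁻⁶ × 178.9 = 367 MPa (compressive).
Compare to σ_y = 519 MPa: σ < σ_y, so it does not yield.

does not yield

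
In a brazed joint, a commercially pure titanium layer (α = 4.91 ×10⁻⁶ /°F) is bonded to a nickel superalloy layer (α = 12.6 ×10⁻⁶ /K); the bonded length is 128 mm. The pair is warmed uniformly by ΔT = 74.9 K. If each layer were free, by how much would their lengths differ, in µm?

36.1 µm

commercially pure titanium: α = 4.91×10⁻⁶/°F × 9/5 = 8.84×10⁻⁶/K.
Δα = |8.84 − 12.6|×10⁻⁶/K = 3.76×10⁻⁶/K.
ΔL_mismatch = Δα·L·ΔT = 3.76×10⁻⁶ × 128.0 mm × 74.9 K = 36.1 µm.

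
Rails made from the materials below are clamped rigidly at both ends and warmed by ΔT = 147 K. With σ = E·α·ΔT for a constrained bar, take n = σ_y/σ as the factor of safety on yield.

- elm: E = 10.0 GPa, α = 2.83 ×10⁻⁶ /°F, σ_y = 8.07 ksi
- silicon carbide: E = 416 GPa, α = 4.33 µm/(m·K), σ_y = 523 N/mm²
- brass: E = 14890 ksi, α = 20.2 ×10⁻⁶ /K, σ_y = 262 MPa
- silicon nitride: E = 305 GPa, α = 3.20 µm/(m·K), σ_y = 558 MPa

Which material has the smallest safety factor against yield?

brass

With everything in SI (GPa, ×10⁻⁶/K, MPa):
  elm: E = 10.00, α = 5.09, σ_y = 55.64 → σ = 7.49 MPa, n = 7.43
  silicon carbide: E = 416.0, α = 4.33, σ_y = 523.0 → σ = 265 MPa, n = 1.98
  brass: E = 102.7, α = 20.2, σ_y = 262.0 → σ = 305 MPa, n = 0.859
  silicon nitride: E = 305.0, α = 3.20, σ_y = 558.0 → σ = 143 MPa, n = 3.89
The minimum is brass at n = 0.859.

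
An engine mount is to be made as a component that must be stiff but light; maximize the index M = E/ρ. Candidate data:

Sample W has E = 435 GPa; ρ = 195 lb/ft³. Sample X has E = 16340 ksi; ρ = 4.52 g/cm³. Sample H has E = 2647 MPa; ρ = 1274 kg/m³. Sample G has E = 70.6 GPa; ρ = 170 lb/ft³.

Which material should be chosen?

Convert each candidate to consistent units, then evaluate M:
  sample W: E = 435.0 GPa, ρ = 3124 kg/m³
  sample X: E = 112.7 GPa, ρ = 4520 kg/m³
  sample H: E = 2.647 GPa, ρ = 1274 kg/m³
  sample G: E = 70.60 GPa, ρ = 2723 kg/m³
  sample W: M = 139 MN·m/kg
  sample G: M = 25.9 MN·m/kg
  sample X: M = 24.9 MN·m/kg
  sample H: M = 2.08 MN·m/kg
Sample W ranks first.

sample W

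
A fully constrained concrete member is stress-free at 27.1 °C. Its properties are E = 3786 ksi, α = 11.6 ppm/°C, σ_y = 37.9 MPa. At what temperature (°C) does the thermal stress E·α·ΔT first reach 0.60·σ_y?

E = 3786 ksi = 26.10 GPa.
E·α·ΔT = 22.74 MPa ⇒ ΔT = 22.74 / (26.10×10³ × 11.6×10⁻⁶) = 75.10 K.
T = 27.1 + 75.10 = 102.2 °C.

102 °C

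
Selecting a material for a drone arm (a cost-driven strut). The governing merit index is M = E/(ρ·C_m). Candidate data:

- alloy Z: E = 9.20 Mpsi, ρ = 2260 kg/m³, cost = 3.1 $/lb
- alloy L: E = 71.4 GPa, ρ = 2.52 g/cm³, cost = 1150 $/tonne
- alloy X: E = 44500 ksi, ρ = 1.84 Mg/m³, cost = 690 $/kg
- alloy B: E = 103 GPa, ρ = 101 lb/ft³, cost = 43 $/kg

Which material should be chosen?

Normalizing units and computing the index:
  alloy Z: E = 63.43 GPa, ρ = 2260 kg/m³, cost = 6.834 $/kg
  alloy L: E = 71.40 GPa, ρ = 2520 kg/m³, cost = 1.150 $/kg
  alloy X: E = 306.8 GPa, ρ = 1840 kg/m³, cost = 690.0 $/kg
  alloy B: E = 103.0 GPa, ρ = 1618 kg/m³, cost = 43.00 $/kg
  alloy L: M = 24.6 MN·m per $
  alloy Z: M = 4.11 MN·m per $
  alloy B: M = 1.48 MN·m per $
  alloy X: M = 0.242 MN·m per $
Alloy L ranks first.

alloy L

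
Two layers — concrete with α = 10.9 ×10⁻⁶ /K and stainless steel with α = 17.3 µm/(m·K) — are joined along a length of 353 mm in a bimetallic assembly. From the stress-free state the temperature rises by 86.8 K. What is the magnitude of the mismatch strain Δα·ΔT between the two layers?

5.56×10⁻⁴

Δα = |10.9 − 17.3|×10⁻⁶/K = 6.40×10⁻⁶/K.
Mismatch strain = Δα·ΔT = 6.40×10⁻⁶ × 86.8 = 5.56×10⁻⁴.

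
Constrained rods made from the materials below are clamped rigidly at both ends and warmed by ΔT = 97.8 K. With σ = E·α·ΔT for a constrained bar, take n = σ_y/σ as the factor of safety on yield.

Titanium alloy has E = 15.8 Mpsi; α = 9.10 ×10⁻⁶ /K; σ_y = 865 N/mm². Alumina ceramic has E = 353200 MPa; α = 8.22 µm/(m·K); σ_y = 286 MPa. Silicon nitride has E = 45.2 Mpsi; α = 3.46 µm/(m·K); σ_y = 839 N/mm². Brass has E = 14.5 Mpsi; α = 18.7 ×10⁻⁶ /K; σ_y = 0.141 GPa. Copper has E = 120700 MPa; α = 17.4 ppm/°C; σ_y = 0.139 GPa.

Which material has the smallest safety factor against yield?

copper

Converting E to GPa, α to ×10⁻⁶/K, σ_y to MPa, then σ and n for each:
  titanium alloy: E = 108.9, α = 9.10, σ_y = 865.0 → σ = 97.0 MPa, n = 8.92
  alumina ceramic: E = 353.2, α = 8.22, σ_y = 286.0 → σ = 284 MPa, n = 1.01
  silicon nitride: E = 311.6, α = 3.46, σ_y = 839.0 → σ = 105 MPa, n = 7.96
  brass: E = 99.97, α = 18.7, σ_y = 141.0 → σ = 183 MPa, n = 0.771
  copper: E = 120.7, α = 17.4, σ_y = 139.0 → σ = 205 MPa, n = 0.677
The minimum is copper at n = 0.677.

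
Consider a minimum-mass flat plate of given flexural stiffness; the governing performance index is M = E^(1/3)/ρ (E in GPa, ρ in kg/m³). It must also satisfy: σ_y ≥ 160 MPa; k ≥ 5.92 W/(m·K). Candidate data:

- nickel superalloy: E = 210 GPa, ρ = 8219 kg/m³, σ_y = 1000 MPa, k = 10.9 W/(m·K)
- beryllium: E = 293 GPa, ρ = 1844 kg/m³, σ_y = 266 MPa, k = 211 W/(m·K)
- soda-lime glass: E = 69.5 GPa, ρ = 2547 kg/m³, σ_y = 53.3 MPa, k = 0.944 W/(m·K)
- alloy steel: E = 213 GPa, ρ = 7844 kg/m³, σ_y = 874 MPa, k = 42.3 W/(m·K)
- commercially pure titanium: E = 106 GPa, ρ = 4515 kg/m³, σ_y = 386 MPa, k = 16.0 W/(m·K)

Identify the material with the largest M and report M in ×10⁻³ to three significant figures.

Screen on constraints: σ_y ≥ 160 MPa; k ≥ 5.92 W/(m·K). Survivors: nickel superalloy, beryllium, alloy steel, commercially pure titanium.
Per-candidate index values:
  beryllium: M = 3.60×10⁻³
  commercially pure titanium: M = 1.05×10⁻³
  alloy steel: M = 0.761×10⁻³
  nickel superalloy: M = 0.723×10⁻³
The maximum is for beryllium.

beryllium, M = 3.60×10⁻³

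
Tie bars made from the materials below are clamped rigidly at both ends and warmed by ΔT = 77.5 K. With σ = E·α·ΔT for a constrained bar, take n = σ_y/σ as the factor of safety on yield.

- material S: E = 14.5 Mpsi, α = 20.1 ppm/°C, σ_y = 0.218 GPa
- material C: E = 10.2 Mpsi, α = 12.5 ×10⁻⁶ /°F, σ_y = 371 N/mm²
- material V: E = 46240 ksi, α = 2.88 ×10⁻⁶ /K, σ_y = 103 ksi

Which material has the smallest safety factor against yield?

material S

With everything in SI (GPa, ×10⁻⁶/K, MPa):
  material S: E = 99.97, α = 20.1, σ_y = 218.0 → σ = 156 MPa, n = 1.40
  material C: E = 70.33, α = 22.5, σ_y = 371.0 → σ = 123 MPa, n = 3.03
  material V: E = 318.8, α = 2.88, σ_y = 710.2 → σ = 71.2 MPa, n = 9.98
Material S has the lowest safety factor, n = 1.40.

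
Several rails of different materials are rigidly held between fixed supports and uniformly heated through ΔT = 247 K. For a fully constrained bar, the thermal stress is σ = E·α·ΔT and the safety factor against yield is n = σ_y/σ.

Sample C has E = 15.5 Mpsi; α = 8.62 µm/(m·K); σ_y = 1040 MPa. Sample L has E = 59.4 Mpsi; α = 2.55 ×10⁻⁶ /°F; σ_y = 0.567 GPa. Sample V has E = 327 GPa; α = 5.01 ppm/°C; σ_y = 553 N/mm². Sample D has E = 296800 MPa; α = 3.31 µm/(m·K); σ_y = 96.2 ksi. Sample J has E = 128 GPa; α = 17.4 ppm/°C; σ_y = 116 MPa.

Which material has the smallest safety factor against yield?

With everything in SI (GPa, ×10⁻⁶/K, MPa):
  sample C: E = 106.9, α = 8.62, σ_y = 1040 → σ = 228 MPa, n = 4.57
  sample L: E = 409.5, α = 4.59, σ_y = 567.0 → σ = 464 MPa, n = 1.22
  sample V: E = 327.0, α = 5.01, σ_y = 553.0 → σ = 405 MPa, n = 1.37
  sample D: E = 296.8, α = 3.31, σ_y = 663.3 → σ = 243 MPa, n = 2.73
  sample J: E = 128.0, α = 17.4, σ_y = 116.0 → σ = 550 MPa, n = 0.211
The minimum is sample J at n = 0.211.

sample J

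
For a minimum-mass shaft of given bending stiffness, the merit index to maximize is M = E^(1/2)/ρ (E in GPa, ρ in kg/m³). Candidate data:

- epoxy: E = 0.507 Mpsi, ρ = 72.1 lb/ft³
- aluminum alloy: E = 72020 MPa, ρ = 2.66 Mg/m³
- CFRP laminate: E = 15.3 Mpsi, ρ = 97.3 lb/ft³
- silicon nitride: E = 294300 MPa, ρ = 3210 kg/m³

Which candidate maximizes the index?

Normalizing units and computing the index:
  epoxy: E = 3.496 GPa, ρ = 1155 kg/m³
  aluminum alloy: E = 72.02 GPa, ρ = 2660 kg/m³
  CFRP laminate: E = 105.5 GPa, ρ = 1559 kg/m³
  silicon nitride: E = 294.3 GPa, ρ = 3210 kg/m³
  CFRP laminate: M = 6.59×10⁻³
  silicon nitride: M = 5.34×10⁻³
  aluminum alloy: M = 3.19×10⁻³
  epoxy: M = 1.62×10⁻³
CFRP laminate has the largest M.

CFRP laminate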